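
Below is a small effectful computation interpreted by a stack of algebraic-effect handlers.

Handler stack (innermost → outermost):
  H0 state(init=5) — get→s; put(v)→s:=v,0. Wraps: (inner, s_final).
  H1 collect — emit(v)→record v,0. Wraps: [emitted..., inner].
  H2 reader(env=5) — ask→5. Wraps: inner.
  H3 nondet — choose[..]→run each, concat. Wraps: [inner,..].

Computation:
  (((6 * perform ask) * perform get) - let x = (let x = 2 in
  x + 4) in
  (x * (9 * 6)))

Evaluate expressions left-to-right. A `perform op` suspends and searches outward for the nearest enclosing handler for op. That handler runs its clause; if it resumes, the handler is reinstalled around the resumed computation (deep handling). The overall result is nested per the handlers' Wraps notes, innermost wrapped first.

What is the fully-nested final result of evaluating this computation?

Answer: [[(-174, 5)]]

Evaluation trace:
ask @ H2 ⇒ 5
get @ H0 ⇒ 5
H0 returns (-174, 5)
H1 returns [(-174, 5)]
H2 returns [(-174, 5)]
H3 returns [[(-174, 5)]]
= [[(-174, 5)]]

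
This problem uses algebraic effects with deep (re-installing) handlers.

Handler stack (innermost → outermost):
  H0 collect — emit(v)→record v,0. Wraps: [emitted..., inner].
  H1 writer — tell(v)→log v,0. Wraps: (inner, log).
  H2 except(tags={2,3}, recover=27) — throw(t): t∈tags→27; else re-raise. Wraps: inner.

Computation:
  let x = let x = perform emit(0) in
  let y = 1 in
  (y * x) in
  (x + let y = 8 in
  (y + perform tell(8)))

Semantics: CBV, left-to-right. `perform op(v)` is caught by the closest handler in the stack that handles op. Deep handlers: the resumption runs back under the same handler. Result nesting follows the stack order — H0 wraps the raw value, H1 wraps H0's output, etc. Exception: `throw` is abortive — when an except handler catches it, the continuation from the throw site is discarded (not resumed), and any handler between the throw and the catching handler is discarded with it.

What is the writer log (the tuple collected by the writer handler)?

Answer: (8)

Evaluation trace:
emit(0) @ H0 ⇒ out+=0
tell(8) @ H1 ⇒ log+=8
H0 returns [0, 8]
H1 returns ([0, 8], (8))
H2 returns ([0, 8], (8))
= ([0, 8], (8))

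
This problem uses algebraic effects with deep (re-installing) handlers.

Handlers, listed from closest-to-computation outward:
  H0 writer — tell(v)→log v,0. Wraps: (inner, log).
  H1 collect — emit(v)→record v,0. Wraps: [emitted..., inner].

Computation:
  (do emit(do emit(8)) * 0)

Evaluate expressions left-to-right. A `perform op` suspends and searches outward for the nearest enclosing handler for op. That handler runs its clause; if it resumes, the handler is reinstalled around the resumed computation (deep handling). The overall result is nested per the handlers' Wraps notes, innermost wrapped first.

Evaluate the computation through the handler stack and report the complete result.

Evaluation trace:
emit(8) @ H1 ⇒ out+=8
emit(0) @ H1 ⇒ out+=0
H0 returns (0, ())
H1 returns [8, 0, (0, ())]
= [8, 0, (0, ())]

Answer: [8, 0, (0, ())]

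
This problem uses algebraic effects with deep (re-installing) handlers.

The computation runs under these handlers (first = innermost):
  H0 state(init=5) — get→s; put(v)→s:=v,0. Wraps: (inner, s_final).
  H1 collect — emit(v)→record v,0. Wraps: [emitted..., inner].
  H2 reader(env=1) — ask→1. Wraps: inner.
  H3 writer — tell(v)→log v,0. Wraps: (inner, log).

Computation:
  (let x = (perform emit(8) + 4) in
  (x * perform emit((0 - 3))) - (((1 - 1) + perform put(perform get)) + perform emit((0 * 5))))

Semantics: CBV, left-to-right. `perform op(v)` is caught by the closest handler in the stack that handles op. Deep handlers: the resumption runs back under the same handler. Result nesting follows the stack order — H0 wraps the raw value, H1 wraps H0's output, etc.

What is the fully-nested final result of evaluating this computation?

Answer: ([8, -3, 0, (0, 5)], ())

Working:
emit(8) @ H1 ⇒ out+=8
emit(-3) @ H1 ⇒ out+=-3
get @ H0 ⇒ 5
put(5) @ H0 ⇒ s:=5
emit(0) @ H1 ⇒ out+=0
H0 returns (0, 5)
H1 returns [8, -3, 0, (0, 5)]
H2 returns [8, -3, 0, (0, 5)]
H3 returns ([8, -3, 0, (0, 5)], ())
= ([8, -3, 0, (0, 5)], ())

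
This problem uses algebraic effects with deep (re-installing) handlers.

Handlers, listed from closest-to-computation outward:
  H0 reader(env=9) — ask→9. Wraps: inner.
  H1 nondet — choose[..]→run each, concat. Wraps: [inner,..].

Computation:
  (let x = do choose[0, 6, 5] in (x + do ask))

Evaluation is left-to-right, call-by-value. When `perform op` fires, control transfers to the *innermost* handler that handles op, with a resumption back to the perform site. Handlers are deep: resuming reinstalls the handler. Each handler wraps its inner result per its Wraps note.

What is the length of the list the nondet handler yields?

Answer: 3

Evaluation trace:
choose[0, 6, 5] @ H1
  branch[0] choose=0:
    ask @ H0 ⇒ 9
    H0 returns 9
    H1 returns [9]
  branch[1] choose=6:
    ask @ H0 ⇒ 9
    H0 returns 15
    H1 returns [15]
  branch[2] choose=5:
    ask @ H0 ⇒ 9
    H0 returns 14
    H1 returns [14]
= [9, 15, 14]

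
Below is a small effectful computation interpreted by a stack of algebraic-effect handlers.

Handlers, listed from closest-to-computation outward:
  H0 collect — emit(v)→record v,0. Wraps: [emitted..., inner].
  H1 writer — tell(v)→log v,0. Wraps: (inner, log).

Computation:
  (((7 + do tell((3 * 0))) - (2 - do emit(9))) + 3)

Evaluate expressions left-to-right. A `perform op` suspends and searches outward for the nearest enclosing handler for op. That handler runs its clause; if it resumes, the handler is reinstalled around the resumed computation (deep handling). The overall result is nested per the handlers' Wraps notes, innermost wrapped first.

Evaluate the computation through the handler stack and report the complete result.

Answer: ([9, 8], (0))

Step-by-step:
tell(0) @ H1 ⇒ log+=0
emit(9) @ H0 ⇒ out+=9
H0 returns [9, 8]
H1 returns ([9, 8], (0))
= ([9, 8], (0))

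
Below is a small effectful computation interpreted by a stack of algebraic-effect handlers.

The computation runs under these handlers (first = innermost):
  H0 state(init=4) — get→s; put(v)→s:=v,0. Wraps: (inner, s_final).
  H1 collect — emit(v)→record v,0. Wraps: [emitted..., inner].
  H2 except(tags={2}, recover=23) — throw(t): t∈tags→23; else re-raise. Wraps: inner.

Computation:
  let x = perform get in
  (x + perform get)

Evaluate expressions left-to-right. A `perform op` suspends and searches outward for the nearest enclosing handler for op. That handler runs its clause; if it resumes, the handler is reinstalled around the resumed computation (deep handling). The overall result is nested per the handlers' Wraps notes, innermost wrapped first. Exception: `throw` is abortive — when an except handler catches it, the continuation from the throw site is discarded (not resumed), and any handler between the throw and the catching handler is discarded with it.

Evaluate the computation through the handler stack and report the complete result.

Evaluation trace:
get @ H0 ⇒ 4
get @ H0 ⇒ 4
H0 returns (8, 4)
H1 returns [(8, 4)]
H2 returns [(8, 4)]
= [(8, 4)]

Answer: [(8, 4)]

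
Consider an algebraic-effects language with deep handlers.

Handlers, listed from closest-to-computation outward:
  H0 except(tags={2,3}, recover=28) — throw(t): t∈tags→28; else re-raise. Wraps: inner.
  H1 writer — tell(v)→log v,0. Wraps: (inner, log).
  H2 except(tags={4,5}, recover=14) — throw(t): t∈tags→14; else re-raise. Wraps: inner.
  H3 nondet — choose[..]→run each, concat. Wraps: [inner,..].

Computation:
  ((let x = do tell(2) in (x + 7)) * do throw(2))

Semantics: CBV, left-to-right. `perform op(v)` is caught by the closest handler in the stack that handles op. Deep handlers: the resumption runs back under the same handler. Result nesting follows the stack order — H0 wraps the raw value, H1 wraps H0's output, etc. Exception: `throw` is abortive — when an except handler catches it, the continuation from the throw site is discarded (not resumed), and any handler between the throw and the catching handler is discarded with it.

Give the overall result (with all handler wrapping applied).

Answer: [(28, (2))]

Evaluation trace:
tell(2) @ H1 ⇒ log+=2
throw(2) @ H0 caught ⇒ 28
H1 returns (28, (2))
H2 returns (28, (2))
H3 returns [(28, (2))]
= [(28, (2))]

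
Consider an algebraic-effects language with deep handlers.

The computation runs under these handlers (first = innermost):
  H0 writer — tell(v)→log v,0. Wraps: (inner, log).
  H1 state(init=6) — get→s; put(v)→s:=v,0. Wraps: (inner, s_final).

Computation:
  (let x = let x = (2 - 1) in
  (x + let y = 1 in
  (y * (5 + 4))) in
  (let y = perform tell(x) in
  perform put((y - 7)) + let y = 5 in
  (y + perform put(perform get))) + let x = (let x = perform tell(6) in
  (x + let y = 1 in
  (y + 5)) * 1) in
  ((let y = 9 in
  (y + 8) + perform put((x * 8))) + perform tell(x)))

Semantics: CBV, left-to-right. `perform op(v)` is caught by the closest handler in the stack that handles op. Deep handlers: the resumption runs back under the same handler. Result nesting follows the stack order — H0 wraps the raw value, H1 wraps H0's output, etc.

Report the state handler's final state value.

Answer: 48

Working:
tell(10) @ H0 ⇒ log+=10
put(-7) @ H1 ⇒ s:=-7
get @ H1 ⇒ -7
put(-7) @ H1 ⇒ s:=-7
tell(6) @ H0 ⇒ log+=6
put(48) @ H1 ⇒ s:=48
tell(6) @ H0 ⇒ log+=6
H0 returns (22, (10, 6, 6))
H1 returns ((22, (10, 6, 6)), 48)
= ((22, (10, 6, 6)), 48)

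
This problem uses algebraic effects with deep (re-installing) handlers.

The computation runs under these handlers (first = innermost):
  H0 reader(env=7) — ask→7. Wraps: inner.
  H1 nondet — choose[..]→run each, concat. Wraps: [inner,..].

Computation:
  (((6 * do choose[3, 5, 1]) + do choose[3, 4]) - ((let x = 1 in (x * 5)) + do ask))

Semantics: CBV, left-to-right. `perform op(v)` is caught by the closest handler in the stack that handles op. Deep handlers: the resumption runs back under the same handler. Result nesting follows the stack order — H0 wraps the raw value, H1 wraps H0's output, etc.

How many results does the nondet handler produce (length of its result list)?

Step-by-step:
choose[3, 5, 1] @ H1
  branch[0] choose=3:
    choose[3, 4] @ H1
      branch[0] choose=3:
        ask @ H0 ⇒ 7
        H0 returns 9
        H1 returns [9]
      branch[1] choose=4:
        ask @ H0 ⇒ 7
        H0 returns 10
        H1 returns [10]
  branch[1] choose=5:
    choose[3, 4] @ H1
      branch[0] choose=3:
        ask @ H0 ⇒ 7
        H0 returns 21
        H1 returns [21]
      branch[1] choose=4:
        ask @ H0 ⇒ 7
        H0 returns 22
        H1 returns [22]
  branch[2] choose=1:
    choose[3, 4] @ H1
      branch[0] choose=3:
        ask @ H0 ⇒ 7
        H0 returns -3
        H1 returns [-3]
      branch[1] choose=4:
        ask @ H0 ⇒ 7
        H0 returns -2
        H1 returns [-2]
= [9, 10, 21, 22, -3, -2]

Answer: 6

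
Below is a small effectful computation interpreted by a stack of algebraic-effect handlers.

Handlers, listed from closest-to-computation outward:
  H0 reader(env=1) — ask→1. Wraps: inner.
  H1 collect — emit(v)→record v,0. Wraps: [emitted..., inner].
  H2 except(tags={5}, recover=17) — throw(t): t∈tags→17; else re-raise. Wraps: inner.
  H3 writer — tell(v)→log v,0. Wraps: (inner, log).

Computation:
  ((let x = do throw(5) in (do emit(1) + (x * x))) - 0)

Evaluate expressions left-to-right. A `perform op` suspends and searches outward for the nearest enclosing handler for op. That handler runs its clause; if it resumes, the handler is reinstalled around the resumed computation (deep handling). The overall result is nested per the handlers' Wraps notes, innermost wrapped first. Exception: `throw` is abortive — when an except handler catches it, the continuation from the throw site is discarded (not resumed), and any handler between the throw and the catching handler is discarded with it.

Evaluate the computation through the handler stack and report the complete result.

Working:
throw(5) @ H2 caught ⇒ 17
H3 returns (17, ())
= (17, ())

Answer: (17, ())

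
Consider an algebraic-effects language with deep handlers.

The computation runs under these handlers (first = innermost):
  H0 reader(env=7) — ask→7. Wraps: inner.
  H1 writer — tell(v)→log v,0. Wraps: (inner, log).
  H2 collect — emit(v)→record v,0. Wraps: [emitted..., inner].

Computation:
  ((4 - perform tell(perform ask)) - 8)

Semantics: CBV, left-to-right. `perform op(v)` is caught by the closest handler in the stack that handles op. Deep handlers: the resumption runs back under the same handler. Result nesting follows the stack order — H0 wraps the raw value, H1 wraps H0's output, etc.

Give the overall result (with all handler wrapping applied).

Working:
ask @ H0 ⇒ 7
tell(7) @ H1 ⇒ log+=7
H0 returns -4
H1 returns (-4, (7))
H2 returns [(-4, (7))]
= [(-4, (7))]

Answer: [(-4, (7))]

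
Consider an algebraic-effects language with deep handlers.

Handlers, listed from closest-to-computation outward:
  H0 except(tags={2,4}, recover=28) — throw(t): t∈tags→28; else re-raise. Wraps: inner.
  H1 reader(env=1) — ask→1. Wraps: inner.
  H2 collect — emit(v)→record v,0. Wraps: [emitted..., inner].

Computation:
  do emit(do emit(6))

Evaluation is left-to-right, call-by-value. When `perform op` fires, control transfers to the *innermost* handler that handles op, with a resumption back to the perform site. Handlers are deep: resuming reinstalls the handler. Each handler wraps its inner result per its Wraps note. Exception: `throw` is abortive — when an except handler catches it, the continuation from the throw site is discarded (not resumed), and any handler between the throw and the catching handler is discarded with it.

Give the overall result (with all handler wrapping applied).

Answer: [6, 0, 0]

Evaluation trace:
emit(6) @ H2 ⇒ out+=6
emit(0) @ H2 ⇒ out+=0
H0 returns 0
H1 returns 0
H2 returns [6, 0, 0]
= [6, 0, 0]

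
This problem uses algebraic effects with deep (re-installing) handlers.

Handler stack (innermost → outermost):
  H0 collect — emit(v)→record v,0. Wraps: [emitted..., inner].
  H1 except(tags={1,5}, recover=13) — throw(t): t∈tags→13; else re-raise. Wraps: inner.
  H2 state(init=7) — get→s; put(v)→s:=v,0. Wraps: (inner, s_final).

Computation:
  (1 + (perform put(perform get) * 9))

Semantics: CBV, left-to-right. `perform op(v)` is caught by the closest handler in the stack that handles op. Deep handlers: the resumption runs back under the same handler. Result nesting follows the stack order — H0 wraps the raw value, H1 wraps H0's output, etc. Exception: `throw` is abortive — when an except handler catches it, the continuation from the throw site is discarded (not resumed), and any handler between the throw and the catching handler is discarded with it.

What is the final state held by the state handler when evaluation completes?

Evaluation trace:
get @ H2 ⇒ 7
put(7) @ H2 ⇒ s:=7
H0 returns [1]
H1 returns [1]
H2 returns ([1], 7)
= ([1], 7)

Answer: 7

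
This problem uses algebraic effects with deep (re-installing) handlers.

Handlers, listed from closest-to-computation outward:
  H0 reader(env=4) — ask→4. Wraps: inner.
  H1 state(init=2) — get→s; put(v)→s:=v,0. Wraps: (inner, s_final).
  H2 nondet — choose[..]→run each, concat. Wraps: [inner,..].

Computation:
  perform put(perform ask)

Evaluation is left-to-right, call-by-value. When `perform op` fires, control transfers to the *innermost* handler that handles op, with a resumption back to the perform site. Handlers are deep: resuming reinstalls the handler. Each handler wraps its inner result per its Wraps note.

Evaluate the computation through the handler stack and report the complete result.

Answer: [(0, 4)]

Evaluation trace:
ask @ H0 ⇒ 4
put(4) @ H1 ⇒ s:=4
H0 returns 0
H1 returns (0, 4)
H2 returns [(0, 4)]
= [(0, 4)]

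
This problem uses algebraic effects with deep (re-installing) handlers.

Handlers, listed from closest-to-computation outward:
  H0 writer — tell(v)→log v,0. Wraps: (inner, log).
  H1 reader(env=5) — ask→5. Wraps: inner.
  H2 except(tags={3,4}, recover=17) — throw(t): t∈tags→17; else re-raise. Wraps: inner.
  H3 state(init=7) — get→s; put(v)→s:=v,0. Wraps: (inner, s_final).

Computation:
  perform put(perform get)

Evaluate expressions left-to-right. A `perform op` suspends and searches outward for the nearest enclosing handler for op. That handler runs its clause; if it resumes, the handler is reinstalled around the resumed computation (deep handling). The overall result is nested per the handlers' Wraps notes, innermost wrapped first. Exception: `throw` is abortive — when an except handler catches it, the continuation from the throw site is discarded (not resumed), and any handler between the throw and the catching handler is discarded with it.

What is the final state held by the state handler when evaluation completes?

Answer: 7

Evaluation trace:
get @ H3 ⇒ 7
put(7) @ H3 ⇒ s:=7
H0 returns (0, ())
H1 returns (0, ())
H2 returns (0, ())
H3 returns ((0, ()), 7)
= ((0, ()), 7)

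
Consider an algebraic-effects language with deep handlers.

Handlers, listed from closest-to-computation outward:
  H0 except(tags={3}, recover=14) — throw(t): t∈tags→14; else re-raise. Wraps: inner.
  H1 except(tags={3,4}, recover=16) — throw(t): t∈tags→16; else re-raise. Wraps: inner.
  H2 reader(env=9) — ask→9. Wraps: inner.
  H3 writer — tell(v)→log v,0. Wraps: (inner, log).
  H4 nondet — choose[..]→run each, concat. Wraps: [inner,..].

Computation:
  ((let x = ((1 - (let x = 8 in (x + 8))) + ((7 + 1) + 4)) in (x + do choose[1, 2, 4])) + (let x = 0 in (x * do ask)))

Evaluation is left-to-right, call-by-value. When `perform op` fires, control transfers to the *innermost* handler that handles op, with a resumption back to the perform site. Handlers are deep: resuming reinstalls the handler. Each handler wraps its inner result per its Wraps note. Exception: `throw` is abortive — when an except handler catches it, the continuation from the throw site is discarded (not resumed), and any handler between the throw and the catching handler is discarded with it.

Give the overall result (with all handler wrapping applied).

Working:
choose[1, 2, 4] @ H4
  branch[0] choose=1:
    ask @ H2 ⇒ 9
    H0 returns -2
    H1 returns -2
    H2 returns -2
    H3 returns (-2, ())
    H4 returns [(-2, ())]
  branch[1] choose=2:
    ask @ H2 ⇒ 9
    H0 returns -1
    H1 returns -1
    H2 returns -1
    H3 returns (-1, ())
    H4 returns [(-1, ())]
  branch[2] choose=4:
    ask @ H2 ⇒ 9
    H0 returns 1
    H1 returns 1
    H2 returns 1
    H3 returns (1, ())
    H4 returns [(1, ())]
= [(-2, ()), (-1, ()), (1, ())]

Answer: [(-2, ()), (-1, ()), (1, ())]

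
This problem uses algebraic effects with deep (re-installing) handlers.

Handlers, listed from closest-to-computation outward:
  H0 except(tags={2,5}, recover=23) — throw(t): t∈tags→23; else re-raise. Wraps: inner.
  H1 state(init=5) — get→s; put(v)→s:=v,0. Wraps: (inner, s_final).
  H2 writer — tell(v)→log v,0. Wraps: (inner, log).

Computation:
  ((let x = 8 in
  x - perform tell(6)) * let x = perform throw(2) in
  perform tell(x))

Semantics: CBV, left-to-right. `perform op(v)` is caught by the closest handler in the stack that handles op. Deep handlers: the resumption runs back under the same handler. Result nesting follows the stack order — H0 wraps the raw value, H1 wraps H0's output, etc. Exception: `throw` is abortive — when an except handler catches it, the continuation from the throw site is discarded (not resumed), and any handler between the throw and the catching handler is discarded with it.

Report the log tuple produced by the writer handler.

Answer: (6)

Step-by-step:
tell(6) @ H2 ⇒ log+=6
throw(2) @ H0 caught ⇒ 23
H1 returns (23, 5)
H2 returns ((23, 5), (6))
= ((23, 5), (6))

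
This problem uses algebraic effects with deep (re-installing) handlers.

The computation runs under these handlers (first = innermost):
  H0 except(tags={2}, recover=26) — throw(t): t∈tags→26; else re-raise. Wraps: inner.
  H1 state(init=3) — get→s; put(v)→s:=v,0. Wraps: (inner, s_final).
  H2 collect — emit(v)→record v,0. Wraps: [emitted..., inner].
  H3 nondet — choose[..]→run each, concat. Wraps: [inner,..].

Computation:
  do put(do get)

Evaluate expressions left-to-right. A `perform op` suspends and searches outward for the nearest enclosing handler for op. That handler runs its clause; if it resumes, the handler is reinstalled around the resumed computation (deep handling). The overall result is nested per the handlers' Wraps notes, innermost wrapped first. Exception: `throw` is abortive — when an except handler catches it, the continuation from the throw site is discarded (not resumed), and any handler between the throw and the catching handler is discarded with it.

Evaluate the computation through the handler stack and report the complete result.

Answer: [[(0, 3)]]

Working:
get @ H1 ⇒ 3
put(3) @ H1 ⇒ s:=3
H0 returns 0
H1 returns (0, 3)
H2 returns [(0, 3)]
H3 returns [[(0, 3)]]
= [[(0, 3)]]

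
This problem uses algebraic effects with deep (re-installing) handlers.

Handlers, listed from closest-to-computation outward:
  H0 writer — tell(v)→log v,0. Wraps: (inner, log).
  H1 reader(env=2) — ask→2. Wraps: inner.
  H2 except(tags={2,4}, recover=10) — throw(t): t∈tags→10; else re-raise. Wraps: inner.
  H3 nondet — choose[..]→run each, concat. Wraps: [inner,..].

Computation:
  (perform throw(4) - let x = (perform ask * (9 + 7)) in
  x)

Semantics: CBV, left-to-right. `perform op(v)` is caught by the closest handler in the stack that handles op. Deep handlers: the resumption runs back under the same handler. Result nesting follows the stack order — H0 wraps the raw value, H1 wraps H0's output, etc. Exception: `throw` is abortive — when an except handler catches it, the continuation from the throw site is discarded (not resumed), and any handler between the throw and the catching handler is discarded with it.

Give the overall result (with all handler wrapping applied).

Evaluation trace:
throw(4) @ H2 caught ⇒ 10
H3 returns [10]
= [10]

Answer: [10]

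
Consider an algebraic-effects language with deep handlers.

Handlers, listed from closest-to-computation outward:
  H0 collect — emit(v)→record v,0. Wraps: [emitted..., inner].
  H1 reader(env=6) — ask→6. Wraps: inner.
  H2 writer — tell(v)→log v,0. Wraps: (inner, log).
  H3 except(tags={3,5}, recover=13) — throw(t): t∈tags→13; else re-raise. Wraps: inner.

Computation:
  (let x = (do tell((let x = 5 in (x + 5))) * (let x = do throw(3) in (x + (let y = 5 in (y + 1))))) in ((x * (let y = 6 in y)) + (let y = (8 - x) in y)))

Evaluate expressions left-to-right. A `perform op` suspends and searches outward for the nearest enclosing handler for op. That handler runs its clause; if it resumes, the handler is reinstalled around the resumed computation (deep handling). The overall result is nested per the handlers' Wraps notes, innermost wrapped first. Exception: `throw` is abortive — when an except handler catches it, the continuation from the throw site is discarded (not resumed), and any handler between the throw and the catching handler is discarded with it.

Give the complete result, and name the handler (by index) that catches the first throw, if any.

Answer: 13 ; first throw caught by: H3

Evaluation trace:
tell(10) @ H2 ⇒ log+=10
throw(3) @ H3 caught ⇒ 13
= 13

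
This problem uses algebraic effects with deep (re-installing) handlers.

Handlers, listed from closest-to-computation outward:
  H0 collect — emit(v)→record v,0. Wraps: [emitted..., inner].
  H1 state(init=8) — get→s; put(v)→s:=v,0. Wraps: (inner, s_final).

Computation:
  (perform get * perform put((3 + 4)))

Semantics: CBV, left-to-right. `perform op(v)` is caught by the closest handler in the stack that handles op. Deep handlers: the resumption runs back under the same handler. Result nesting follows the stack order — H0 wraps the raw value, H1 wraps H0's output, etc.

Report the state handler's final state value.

Step-by-step:
get @ H1 ⇒ 8
put(7) @ H1 ⇒ s:=7
H0 returns [0]
H1 returns ([0], 7)
= ([0], 7)

Answer: 7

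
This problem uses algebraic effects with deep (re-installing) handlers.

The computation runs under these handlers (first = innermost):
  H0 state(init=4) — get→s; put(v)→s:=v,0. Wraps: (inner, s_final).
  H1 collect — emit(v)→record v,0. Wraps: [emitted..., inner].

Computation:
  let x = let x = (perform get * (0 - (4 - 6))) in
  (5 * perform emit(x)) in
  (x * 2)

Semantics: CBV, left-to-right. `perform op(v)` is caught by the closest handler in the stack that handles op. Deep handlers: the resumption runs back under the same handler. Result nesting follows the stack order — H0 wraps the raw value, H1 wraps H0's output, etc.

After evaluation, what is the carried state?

Step-by-step:
get @ H0 ⇒ 4
emit(8) @ H1 ⇒ out+=8
H0 returns (0, 4)
H1 returns [8, (0, 4)]
= [8, (0, 4)]

Answer: 4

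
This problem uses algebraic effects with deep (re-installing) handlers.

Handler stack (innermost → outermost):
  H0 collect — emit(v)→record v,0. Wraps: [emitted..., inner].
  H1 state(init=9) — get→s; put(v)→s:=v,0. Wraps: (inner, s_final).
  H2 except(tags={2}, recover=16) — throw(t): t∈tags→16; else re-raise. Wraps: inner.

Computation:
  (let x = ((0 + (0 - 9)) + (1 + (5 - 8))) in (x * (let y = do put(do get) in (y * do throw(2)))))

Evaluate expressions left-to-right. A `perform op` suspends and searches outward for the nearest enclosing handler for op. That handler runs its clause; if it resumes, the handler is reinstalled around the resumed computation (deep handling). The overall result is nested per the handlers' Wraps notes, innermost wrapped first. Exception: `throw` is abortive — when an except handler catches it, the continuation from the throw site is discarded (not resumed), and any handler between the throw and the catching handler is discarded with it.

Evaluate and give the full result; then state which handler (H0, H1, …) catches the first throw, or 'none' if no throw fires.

Evaluation trace:
get @ H1 ⇒ 9
put(9) @ H1 ⇒ s:=9
throw(2) @ H2 caught ⇒ 16
= 16

Answer: 16 ; first throw caught by: H2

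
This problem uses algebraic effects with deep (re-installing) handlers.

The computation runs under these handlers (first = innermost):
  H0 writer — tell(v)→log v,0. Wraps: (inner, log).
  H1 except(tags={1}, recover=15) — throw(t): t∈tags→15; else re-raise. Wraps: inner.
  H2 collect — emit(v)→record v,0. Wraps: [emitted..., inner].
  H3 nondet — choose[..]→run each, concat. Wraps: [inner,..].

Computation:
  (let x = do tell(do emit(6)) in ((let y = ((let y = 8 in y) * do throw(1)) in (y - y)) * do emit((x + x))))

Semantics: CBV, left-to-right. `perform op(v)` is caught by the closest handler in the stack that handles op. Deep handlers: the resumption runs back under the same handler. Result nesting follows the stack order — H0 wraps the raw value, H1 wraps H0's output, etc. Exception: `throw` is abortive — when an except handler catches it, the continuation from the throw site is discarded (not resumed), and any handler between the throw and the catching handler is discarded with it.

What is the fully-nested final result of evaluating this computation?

Answer: [[6, 15]]

Working:
emit(6) @ H2 ⇒ out+=6
tell(0) @ H0 ⇒ log+=0
throw(1) @ H1 caught ⇒ 15
H2 returns [6, 15]
H3 returns [[6, 15]]
= [[6, 15]]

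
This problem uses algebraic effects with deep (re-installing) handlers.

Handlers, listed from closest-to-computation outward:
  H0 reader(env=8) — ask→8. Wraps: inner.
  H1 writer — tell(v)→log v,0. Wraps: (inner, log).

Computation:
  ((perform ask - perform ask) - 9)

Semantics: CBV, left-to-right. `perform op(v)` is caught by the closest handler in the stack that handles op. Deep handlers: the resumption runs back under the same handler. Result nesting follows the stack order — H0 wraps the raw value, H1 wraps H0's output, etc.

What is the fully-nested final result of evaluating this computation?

Answer: (-9, ())

Step-by-step:
ask @ H0 ⇒ 8
ask @ H0 ⇒ 8
H0 returns -9
H1 returns (-9, ())
= (-9, ())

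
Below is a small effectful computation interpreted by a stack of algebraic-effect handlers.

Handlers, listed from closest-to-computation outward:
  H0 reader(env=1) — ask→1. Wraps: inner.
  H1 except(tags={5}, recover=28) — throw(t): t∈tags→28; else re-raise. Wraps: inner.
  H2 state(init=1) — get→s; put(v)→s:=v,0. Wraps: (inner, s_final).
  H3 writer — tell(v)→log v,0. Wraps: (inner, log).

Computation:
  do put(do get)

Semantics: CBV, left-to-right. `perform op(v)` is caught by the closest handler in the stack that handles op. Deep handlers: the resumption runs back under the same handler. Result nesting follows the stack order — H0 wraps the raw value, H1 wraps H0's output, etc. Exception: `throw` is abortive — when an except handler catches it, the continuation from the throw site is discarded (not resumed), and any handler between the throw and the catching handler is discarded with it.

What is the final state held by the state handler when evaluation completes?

Evaluation trace:
get @ H2 ⇒ 1
put(1) @ H2 ⇒ s:=1
H0 returns 0
H1 returns 0
H2 returns (0, 1)
H3 returns ((0, 1), ())
= ((0, 1), ())

Answer: 1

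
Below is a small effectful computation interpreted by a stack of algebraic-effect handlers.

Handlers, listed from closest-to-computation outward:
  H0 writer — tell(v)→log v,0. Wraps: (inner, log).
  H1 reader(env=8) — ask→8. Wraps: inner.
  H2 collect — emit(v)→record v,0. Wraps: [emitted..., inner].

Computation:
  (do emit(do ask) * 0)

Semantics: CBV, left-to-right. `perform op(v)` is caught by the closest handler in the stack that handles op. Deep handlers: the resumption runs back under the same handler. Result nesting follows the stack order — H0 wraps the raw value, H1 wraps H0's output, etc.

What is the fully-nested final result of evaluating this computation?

Working:
ask @ H1 ⇒ 8
emit(8) @ H2 ⇒ out+=8
H0 returns (0, ())
H1 returns (0, ())
H2 returns [8, (0, ())]
= [8, (0, ())]

Answer: [8, (0, ())]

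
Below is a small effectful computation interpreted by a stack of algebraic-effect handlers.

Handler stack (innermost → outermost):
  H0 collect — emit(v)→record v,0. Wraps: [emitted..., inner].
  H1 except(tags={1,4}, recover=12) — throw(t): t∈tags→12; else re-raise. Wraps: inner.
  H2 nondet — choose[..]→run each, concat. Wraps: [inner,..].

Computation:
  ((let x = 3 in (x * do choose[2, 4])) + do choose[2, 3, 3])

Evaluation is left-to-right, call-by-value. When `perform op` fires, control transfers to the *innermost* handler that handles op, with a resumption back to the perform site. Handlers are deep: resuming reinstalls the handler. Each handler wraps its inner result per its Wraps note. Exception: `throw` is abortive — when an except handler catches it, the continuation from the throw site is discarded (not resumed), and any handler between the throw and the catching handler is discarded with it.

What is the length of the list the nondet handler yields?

Answer: 6

Evaluation trace:
choose[2, 4] @ H2
  branch[0] choose=2:
    choose[2, 3, 3] @ H2
      branch[0] choose=2:
        H0 returns [8]
        H1 returns [8]
        H2 returns [[8]]
      branch[1] choose=3:
        H0 returns [9]
        H1 returns [9]
        H2 returns [[9]]
      branch[2] choose=3:
        H0 returns [9]
        H1 returns [9]
        H2 returns [[9]]
  branch[1] choose=4:
    choose[2, 3, 3] @ H2
      branch[0] choose=2:
        H0 returns [14]
        H1 returns [14]
        H2 returns [[14]]
      branch[1] choose=3:
        H0 returns [15]
        H1 returns [15]
        H2 returns [[15]]
      branch[2] choose=3:
        H0 returns [15]
        H1 returns [15]
        H2 returns [[15]]
= [[8], [9], [9], [14], [15], [15]]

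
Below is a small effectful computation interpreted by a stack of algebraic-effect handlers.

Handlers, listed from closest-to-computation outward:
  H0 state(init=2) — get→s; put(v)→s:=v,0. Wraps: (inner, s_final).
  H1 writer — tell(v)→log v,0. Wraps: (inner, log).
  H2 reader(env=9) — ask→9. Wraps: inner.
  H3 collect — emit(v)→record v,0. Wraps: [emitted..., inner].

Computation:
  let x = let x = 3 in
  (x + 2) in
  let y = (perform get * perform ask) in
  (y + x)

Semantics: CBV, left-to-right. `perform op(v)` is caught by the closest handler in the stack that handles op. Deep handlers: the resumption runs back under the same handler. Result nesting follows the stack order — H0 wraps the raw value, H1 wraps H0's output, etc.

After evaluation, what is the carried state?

Working:
get @ H0 ⇒ 2
ask @ H2 ⇒ 9
H0 returns (23, 2)
H1 returns ((23, 2), ())
H2 returns ((23, 2), ())
H3 returns [((23, 2), ())]
= [((23, 2), ())]

Answer: 2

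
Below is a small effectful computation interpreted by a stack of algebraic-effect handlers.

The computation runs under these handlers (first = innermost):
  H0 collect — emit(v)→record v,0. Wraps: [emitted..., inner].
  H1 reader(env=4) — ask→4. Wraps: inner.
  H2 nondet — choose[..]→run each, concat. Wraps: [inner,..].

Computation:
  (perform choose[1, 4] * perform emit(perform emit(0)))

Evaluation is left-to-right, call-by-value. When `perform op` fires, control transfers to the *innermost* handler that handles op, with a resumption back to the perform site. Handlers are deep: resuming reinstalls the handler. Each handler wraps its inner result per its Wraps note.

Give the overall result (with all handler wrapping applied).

Step-by-step:
choose[1, 4] @ H2
  branch[0] choose=1:
    emit(0) @ H0 ⇒ out+=0
    emit(0) @ H0 ⇒ out+=0
    H0 returns [0, 0, 0]
    H1 returns [0, 0, 0]
    H2 returns [[0, 0, 0]]
  branch[1] choose=4:
    emit(0) @ H0 ⇒ out+=0
    emit(0) @ H0 ⇒ out+=0
    H0 returns [0, 0, 0]
    H1 returns [0, 0, 0]
    H2 returns [[0, 0, 0]]
= [[0, 0, 0], [0, 0, 0]]

Answer: [[0, 0, 0], [0, 0, 0]]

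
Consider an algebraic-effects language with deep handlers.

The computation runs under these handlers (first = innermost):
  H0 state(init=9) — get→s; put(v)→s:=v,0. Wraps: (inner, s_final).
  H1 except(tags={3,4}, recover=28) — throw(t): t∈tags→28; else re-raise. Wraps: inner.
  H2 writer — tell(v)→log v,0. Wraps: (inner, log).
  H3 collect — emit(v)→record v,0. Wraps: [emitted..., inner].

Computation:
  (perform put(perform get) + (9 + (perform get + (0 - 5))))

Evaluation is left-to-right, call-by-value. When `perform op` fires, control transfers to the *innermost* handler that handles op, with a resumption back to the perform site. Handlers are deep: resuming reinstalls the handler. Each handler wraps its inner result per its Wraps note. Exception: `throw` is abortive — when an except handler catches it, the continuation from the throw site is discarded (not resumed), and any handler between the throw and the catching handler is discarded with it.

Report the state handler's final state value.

Step-by-step:
get @ H0 ⇒ 9
put(9) @ H0 ⇒ s:=9
get @ H0 ⇒ 9
H0 returns (13, 9)
H1 returns (13, 9)
H2 returns ((13, 9), ())
H3 returns [((13, 9), ())]
= [((13, 9), ())]

Answer: 9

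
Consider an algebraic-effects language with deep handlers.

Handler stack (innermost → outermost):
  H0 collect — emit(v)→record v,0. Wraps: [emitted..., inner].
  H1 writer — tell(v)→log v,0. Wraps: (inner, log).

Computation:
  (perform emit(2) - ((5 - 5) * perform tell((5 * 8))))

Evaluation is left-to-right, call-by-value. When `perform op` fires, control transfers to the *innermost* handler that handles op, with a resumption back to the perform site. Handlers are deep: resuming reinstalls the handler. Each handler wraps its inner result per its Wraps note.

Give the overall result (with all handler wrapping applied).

Answer: ([2, 0], (40))

Evaluation trace:
emit(2) @ H0 ⇒ out+=2
tell(40) @ H1 ⇒ log+=40
H0 returns [2, 0]
H1 returns ([2, 0], (40))
= ([2, 0], (40))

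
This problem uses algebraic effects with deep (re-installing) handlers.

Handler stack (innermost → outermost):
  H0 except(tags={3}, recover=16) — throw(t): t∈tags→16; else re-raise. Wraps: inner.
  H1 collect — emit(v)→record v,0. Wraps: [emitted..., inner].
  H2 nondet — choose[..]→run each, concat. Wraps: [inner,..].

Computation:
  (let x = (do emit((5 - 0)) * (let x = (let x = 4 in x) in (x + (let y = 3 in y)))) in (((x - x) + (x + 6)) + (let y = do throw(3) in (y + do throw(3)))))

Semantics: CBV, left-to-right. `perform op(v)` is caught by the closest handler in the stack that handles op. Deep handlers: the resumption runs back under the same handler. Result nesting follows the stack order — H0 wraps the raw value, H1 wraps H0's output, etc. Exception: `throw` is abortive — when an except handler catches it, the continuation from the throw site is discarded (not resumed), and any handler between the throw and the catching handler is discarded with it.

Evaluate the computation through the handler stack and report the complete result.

Answer: [[5, 16]]

Step-by-step:
emit(5) @ H1 ⇒ out+=5
throw(3) @ H0 caught ⇒ 16
H1 returns [5, 16]
H2 returns [[5, 16]]
= [[5, 16]]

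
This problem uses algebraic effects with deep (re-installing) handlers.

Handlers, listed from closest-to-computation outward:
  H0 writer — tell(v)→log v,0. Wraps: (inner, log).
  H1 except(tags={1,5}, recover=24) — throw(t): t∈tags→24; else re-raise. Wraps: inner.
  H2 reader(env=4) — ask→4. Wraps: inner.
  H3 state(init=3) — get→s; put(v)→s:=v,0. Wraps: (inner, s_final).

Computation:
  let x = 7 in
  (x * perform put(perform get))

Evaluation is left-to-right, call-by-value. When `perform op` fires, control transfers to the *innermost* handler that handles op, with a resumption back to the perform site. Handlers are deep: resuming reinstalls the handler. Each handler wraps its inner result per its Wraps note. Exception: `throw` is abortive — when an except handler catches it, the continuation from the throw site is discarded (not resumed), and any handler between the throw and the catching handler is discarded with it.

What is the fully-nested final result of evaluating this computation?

Working:
get @ H3 ⇒ 3
put(3) @ H3 ⇒ s:=3
H0 returns (0, ())
H1 returns (0, ())
H2 returns (0, ())
H3 returns ((0, ()), 3)
= ((0, ()), 3)

Answer: ((0, ()), 3)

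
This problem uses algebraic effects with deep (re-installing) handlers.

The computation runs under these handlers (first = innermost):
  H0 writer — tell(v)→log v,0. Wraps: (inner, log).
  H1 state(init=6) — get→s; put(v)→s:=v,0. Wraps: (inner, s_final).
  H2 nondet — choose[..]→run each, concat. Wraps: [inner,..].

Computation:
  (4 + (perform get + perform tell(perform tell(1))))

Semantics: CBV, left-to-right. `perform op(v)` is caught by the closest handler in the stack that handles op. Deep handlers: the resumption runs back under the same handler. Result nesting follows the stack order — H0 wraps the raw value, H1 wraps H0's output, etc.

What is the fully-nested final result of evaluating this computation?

Answer: [((10, (1, 0)), 6)]

Working:
get @ H1 ⇒ 6
tell(1) @ H0 ⇒ log+=1
tell(0) @ H0 ⇒ log+=0
H0 returns (10, (1, 0))
H1 returns ((10, (1, 0)), 6)
H2 returns [((10, (1, 0)), 6)]
= [((10, (1, 0)), 6)]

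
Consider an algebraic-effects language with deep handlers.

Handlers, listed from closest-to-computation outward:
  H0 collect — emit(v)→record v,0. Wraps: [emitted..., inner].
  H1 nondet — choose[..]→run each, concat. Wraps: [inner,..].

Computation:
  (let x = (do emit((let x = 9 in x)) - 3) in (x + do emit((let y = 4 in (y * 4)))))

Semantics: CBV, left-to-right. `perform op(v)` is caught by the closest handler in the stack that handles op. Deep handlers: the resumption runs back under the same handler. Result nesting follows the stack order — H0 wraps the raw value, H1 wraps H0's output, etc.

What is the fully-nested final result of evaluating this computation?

Answer: [[9, 16, -3]]

Step-by-step:
emit(9) @ H0 ⇒ out+=9
emit(16) @ H0 ⇒ out+=16
H0 returns [9, 16, -3]
H1 returns [[9, 16, -3]]
= [[9, 16, -3]]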